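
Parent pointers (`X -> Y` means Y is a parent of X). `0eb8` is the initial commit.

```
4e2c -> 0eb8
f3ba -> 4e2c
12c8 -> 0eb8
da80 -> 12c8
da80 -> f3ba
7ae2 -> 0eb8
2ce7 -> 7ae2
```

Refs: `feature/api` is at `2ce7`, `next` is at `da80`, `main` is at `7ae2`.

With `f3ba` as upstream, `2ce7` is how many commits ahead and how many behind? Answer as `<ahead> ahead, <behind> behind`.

2 ahead, 2 behind

Reachable from 2ce7: {0eb8, 2ce7, 7ae2}.
Reachable from f3ba: {0eb8, 4e2c, f3ba}.
Only in 2ce7's history (ahead): {2ce7, 7ae2} — 2.
Only in f3ba's history (behind): {4e2c, f3ba} — 2.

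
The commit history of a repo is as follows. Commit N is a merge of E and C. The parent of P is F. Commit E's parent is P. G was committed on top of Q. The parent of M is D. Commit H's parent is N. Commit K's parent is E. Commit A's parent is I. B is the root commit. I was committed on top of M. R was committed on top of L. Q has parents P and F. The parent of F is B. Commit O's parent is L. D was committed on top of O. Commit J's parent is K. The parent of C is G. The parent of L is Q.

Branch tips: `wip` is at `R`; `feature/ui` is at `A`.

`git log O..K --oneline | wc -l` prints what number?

Reachable from K: {B, E, F, K, P}.
Reachable from O: {B, F, L, O, P, Q}.
In K's history but not O's: {E, K} — 2 commits.

2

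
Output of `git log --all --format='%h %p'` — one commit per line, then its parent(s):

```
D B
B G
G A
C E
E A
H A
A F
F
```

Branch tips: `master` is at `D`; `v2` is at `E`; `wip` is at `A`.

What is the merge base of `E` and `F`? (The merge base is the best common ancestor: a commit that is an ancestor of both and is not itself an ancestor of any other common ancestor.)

Ancestors of E: {A, E, F}.
Ancestors of F: {F}.
Common ancestors: {F}.
The only common ancestor is F, so it is the merge base.

F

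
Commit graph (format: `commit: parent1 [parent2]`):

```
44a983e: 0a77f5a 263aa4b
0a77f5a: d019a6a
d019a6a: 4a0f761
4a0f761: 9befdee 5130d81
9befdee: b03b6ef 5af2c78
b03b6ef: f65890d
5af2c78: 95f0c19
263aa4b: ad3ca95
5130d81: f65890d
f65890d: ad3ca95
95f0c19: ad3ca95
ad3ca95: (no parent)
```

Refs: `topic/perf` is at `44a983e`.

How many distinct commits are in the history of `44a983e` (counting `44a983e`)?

Walking parent pointers from 44a983e: reachable set = {0a77f5a, 263aa4b, 44a983e, 4a0f761, 5130d81, 5af2c78, 95f0c19, 9befdee, ad3ca95, b03b6ef, d019a6a, f65890d}.
That is 12 commits.

12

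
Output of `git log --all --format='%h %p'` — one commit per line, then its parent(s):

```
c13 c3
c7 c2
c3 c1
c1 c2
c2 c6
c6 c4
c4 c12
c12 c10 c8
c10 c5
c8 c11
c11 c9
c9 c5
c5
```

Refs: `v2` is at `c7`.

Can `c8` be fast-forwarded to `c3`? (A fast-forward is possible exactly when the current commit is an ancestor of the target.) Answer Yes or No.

A fast-forward from c8 to c3 is possible iff c8 is an ancestor of c3.
Ancestors of c3: {c1, c10, c11, c12, c2, c3, c4, c5, c6, c8, c9}.
c8 is among them, so fast-forward is possible.

Yes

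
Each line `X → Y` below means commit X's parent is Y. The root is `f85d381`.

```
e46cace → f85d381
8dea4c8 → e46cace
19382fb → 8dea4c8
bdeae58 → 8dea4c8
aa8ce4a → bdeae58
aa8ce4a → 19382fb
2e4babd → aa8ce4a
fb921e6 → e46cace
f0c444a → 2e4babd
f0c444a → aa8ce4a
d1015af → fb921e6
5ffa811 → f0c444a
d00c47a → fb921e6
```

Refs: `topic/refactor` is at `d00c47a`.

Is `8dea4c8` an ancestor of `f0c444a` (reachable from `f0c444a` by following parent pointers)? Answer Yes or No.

Yes

Ancestors of f0c444a (commits reachable by following parents): {19382fb, 2e4babd, 8dea4c8, aa8ce4a, bdeae58, e46cace, f0c444a, f85d381}.
8dea4c8 is in that set, so it is an ancestor of f0c444a.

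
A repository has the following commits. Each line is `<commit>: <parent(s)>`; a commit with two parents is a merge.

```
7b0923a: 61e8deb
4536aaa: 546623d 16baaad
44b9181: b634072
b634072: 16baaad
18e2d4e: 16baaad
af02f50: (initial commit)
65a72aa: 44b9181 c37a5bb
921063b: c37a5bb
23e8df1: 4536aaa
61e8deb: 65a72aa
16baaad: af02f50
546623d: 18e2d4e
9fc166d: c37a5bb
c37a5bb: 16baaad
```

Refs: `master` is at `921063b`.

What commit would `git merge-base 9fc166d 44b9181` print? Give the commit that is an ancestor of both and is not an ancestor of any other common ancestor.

16baaad

Ancestors of 9fc166d: {16baaad, 9fc166d, af02f50, c37a5bb}.
Ancestors of 44b9181: {16baaad, 44b9181, af02f50, b634072}.
Common ancestors: {16baaad, af02f50}.
Among these, 16baaad is not an ancestor of any other common ancestor — it is the merge base.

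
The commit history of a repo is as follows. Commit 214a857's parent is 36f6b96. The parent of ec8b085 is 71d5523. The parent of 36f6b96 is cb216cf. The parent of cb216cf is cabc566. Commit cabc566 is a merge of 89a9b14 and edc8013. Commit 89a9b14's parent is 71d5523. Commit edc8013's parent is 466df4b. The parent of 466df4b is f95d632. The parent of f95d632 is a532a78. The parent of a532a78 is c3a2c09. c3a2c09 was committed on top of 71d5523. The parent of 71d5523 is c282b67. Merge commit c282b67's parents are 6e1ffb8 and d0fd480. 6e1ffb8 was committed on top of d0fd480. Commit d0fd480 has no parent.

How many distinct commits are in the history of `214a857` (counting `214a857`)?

14

Walking parent pointers from 214a857: reachable set = {214a857, 36f6b96, 466df4b, 6e1ffb8, 71d5523, 89a9b14, a532a78, c282b67, c3a2c09, cabc566, cb216cf, d0fd480, edc8013, f95d632}.
That is 14 commits.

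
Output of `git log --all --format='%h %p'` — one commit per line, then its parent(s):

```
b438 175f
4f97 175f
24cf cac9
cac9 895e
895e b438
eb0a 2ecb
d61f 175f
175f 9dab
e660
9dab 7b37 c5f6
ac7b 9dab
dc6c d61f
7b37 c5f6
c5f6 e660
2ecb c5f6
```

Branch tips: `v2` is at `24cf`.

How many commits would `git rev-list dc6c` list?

7

Walking parent pointers from dc6c: reachable set = {175f, 7b37, 9dab, c5f6, d61f, dc6c, e660}.
That is 7 commits.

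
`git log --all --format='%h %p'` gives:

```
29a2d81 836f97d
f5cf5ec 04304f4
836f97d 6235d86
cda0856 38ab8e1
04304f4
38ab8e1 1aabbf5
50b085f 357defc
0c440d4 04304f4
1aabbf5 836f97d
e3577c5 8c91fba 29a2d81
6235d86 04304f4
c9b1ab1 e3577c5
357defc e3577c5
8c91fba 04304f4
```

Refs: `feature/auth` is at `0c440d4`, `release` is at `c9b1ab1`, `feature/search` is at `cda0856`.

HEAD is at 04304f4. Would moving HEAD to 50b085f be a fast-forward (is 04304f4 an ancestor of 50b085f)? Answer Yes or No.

A fast-forward from 04304f4 to 50b085f is possible iff 04304f4 is an ancestor of 50b085f.
Ancestors of 50b085f: {04304f4, 29a2d81, 357defc, 50b085f, 6235d86, 836f97d, 8c91fba, e3577c5}.
04304f4 is among them, so fast-forward is possible.

Yes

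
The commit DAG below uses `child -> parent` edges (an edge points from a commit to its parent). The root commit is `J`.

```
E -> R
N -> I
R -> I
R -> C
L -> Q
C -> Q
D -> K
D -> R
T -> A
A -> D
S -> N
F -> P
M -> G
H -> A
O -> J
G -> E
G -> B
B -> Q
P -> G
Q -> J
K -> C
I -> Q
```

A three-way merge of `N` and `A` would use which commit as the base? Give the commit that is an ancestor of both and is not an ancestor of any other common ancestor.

I

Ancestors of N: {I, J, N, Q}.
Ancestors of A: {A, C, D, I, J, K, Q, R}.
Common ancestors: {I, J, Q}.
Among these, I is not an ancestor of any other common ancestor — it is the merge base.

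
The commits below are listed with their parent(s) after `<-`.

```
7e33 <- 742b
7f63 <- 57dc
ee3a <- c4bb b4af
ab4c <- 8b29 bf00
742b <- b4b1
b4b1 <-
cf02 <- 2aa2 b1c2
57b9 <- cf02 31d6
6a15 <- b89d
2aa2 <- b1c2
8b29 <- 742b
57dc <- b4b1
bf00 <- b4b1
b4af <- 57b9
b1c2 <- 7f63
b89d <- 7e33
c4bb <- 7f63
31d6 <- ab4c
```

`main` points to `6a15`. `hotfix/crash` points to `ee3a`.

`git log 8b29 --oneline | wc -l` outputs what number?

3

Walking parent pointers from 8b29: reachable set = {742b, 8b29, b4b1}.
That is 3 commits.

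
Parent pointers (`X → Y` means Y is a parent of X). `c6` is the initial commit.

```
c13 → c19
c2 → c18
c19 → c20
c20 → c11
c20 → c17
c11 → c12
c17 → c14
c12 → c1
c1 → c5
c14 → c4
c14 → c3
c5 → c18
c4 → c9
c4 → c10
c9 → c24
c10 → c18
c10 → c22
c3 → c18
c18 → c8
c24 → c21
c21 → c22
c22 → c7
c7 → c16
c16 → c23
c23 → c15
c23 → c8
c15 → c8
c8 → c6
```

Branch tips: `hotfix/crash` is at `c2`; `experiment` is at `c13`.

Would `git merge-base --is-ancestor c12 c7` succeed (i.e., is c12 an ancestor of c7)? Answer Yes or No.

No

Ancestors of c7: {c15, c16, c23, c6, c7, c8}.
c12 is not in that set, so it is not an ancestor of c7.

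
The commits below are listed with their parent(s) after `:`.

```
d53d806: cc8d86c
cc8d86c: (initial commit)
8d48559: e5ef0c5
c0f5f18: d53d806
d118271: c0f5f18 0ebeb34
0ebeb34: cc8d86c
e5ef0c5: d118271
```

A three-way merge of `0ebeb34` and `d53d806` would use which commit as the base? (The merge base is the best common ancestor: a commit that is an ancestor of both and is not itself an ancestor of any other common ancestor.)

cc8d86c

Ancestors of 0ebeb34: {0ebeb34, cc8d86c}.
Ancestors of d53d806: {cc8d86c, d53d806}.
Common ancestors: {cc8d86c}.
The only common ancestor is cc8d86c, so it is the merge base.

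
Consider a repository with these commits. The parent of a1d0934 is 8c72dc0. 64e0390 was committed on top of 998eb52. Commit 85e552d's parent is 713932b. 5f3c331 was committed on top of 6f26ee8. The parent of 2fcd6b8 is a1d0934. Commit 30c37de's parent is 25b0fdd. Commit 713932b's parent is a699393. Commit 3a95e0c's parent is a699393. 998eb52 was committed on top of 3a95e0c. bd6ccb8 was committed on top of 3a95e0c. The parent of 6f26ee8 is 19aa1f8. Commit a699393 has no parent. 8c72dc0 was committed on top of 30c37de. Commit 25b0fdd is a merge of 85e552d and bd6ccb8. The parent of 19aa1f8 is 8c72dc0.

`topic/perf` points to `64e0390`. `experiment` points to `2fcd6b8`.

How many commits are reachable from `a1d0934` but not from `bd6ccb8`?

Reachable from a1d0934: {25b0fdd, 30c37de, 3a95e0c, 713932b, 85e552d, 8c72dc0, a1d0934, a699393, bd6ccb8}.
Reachable from bd6ccb8: {3a95e0c, a699393, bd6ccb8}.
In a1d0934's history but not bd6ccb8's: {25b0fdd, 30c37de, 713932b, 85e552d, 8c72dc0, a1d0934} — 6 commits.

6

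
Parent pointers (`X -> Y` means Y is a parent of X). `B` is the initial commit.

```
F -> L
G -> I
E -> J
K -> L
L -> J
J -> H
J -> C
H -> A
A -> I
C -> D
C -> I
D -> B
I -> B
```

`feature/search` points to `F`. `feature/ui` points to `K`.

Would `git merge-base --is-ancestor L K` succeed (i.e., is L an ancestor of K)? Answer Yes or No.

Ancestors of K (commits reachable by following parents): {A, B, C, D, H, I, J, K, L}.
L is in that set, so it is an ancestor of K.

Yes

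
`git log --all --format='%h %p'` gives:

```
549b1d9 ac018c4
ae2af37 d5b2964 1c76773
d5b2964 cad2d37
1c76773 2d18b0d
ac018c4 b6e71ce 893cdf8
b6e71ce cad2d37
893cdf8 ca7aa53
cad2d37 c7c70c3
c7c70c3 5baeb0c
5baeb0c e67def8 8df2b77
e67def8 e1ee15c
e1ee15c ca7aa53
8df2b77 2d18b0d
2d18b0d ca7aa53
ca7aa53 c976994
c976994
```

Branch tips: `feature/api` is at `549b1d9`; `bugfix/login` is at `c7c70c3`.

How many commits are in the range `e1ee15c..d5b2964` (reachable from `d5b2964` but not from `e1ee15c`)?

7

Reachable from d5b2964: {2d18b0d, 5baeb0c, 8df2b77, c7c70c3, c976994, ca7aa53, cad2d37, d5b2964, e1ee15c, e67def8}.
Reachable from e1ee15c: {c976994, ca7aa53, e1ee15c}.
In d5b2964's history but not e1ee15c's: {2d18b0d, 5baeb0c, 8df2b77, c7c70c3, cad2d37, d5b2964, e67def8} — 7 commits.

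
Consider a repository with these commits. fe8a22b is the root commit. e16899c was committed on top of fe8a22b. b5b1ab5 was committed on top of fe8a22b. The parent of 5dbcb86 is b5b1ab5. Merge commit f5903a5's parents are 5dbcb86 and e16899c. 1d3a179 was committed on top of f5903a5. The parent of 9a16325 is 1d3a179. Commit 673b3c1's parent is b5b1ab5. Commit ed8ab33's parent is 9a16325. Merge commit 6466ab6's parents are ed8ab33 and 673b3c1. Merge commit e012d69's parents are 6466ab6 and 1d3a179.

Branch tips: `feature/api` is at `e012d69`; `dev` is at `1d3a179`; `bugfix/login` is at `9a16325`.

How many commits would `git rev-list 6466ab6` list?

Walking parent pointers from 6466ab6: reachable set = {1d3a179, 5dbcb86, 6466ab6, 673b3c1, 9a16325, b5b1ab5, e16899c, ed8ab33, f5903a5, fe8a22b}.
That is 10 commits.

10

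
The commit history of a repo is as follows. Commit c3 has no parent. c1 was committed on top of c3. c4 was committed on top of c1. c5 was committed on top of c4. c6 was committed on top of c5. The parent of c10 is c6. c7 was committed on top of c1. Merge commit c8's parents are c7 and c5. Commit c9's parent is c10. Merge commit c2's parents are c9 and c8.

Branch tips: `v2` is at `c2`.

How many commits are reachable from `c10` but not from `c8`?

Reachable from c10: {c1, c10, c3, c4, c5, c6}.
Reachable from c8: {c1, c3, c4, c5, c7, c8}.
In c10's history but not c8's: {c10, c6} — 2 commits.

2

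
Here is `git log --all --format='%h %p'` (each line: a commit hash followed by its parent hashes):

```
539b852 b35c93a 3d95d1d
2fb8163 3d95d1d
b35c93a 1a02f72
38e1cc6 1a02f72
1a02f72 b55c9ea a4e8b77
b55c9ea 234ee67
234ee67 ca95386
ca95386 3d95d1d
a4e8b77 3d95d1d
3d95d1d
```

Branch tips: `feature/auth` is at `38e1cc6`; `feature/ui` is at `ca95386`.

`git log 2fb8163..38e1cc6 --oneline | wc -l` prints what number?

6

Reachable from 38e1cc6: {1a02f72, 234ee67, 38e1cc6, 3d95d1d, a4e8b77, b55c9ea, ca95386}.
Reachable from 2fb8163: {2fb8163, 3d95d1d}.
In 38e1cc6's history but not 2fb8163's: {1a02f72, 234ee67, 38e1cc6, a4e8b77, b55c9ea, ca95386} — 6 commits.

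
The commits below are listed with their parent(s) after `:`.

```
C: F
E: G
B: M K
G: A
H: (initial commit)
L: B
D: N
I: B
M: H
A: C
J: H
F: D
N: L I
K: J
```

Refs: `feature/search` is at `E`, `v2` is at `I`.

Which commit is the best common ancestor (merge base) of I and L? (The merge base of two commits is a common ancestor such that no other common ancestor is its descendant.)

Ancestors of I: {B, H, I, J, K, M}.
Ancestors of L: {B, H, J, K, L, M}.
Common ancestors: {B, H, J, K, M}.
Among these, B is not an ancestor of any other common ancestor — it is the merge base.

B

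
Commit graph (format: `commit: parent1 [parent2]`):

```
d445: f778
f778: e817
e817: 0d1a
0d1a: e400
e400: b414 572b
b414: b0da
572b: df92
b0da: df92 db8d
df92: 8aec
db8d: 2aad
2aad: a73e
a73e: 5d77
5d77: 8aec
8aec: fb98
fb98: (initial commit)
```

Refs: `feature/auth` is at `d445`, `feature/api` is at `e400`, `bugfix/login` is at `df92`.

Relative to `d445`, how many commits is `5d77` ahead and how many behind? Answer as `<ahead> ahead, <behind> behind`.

0 ahead, 12 behind

Reachable from 5d77: {5d77, 8aec, fb98}.
Reachable from d445: {0d1a, 2aad, 572b, 5d77, 8aec, a73e, b0da, b414, d445, db8d, df92, e400, e817, f778, fb98}.
Only in 5d77's history (ahead): {} — 0.
Only in d445's history (behind): {0d1a, 2aad, 572b, a73e, b0da, b414, d445, db8d, df92, e400, e817, f778} — 12.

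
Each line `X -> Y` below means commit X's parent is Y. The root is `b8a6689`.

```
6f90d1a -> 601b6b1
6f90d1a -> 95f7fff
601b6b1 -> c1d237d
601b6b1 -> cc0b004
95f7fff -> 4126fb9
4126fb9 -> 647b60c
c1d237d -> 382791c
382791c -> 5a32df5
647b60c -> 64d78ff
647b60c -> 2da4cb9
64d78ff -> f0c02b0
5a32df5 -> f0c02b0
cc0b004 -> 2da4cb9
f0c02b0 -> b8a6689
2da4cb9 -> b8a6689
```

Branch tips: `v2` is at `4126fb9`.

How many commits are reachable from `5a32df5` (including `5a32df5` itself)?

3

Walking parent pointers from 5a32df5: reachable set = {5a32df5, b8a6689, f0c02b0}.
That is 3 commits.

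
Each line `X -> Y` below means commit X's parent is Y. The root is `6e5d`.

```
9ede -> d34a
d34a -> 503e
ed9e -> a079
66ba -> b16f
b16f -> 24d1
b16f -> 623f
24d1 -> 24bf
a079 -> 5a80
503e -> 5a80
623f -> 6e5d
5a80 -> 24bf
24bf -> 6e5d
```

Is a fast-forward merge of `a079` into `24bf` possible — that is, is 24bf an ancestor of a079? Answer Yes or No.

Yes

A fast-forward from 24bf to a079 is possible iff 24bf is an ancestor of a079.
Ancestors of a079: {24bf, 5a80, 6e5d, a079}.
24bf is among them, so fast-forward is possible.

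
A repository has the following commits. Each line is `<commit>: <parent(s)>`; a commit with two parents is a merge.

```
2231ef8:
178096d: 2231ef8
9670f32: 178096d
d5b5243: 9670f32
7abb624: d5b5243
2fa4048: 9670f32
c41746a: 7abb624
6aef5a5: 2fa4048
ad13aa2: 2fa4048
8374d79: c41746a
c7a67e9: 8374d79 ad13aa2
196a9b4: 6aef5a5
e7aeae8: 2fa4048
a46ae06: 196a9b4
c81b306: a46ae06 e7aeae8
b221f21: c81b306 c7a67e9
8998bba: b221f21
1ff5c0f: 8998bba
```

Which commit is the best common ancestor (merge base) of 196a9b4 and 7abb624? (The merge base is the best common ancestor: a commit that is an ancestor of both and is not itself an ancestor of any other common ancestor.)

9670f32

Ancestors of 196a9b4: {178096d, 196a9b4, 2231ef8, 2fa4048, 6aef5a5, 9670f32}.
Ancestors of 7abb624: {178096d, 2231ef8, 7abb624, 9670f32, d5b5243}.
Common ancestors: {178096d, 2231ef8, 9670f32}.
Among these, 9670f32 is not an ancestor of any other common ancestor — it is the merge base.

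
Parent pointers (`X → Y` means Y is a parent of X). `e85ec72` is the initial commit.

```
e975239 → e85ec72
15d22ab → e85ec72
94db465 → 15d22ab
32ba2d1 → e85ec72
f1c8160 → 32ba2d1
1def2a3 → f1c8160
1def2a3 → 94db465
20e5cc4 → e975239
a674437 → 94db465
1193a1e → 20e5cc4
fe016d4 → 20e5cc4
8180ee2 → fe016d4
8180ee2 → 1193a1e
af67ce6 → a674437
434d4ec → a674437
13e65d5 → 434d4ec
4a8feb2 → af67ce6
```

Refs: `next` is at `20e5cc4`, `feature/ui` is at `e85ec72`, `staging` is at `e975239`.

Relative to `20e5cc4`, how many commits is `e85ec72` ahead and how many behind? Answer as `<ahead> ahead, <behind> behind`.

0 ahead, 2 behind

Reachable from e85ec72: {e85ec72}.
Reachable from 20e5cc4: {20e5cc4, e85ec72, e975239}.
Only in e85ec72's history (ahead): {} — 0.
Only in 20e5cc4's history (behind): {20e5cc4, e975239} — 2.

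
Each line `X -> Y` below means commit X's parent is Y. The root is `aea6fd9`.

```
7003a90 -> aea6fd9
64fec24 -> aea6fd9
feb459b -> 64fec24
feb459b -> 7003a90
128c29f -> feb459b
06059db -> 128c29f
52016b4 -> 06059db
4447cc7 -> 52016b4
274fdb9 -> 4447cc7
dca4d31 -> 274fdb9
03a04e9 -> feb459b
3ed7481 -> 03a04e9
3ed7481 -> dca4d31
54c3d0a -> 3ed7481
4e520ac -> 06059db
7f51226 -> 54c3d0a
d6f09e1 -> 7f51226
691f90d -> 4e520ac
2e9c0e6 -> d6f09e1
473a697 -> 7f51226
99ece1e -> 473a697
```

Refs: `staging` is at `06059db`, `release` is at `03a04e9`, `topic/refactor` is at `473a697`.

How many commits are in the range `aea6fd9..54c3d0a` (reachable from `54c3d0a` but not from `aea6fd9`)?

12

Reachable from 54c3d0a: {03a04e9, 06059db, 128c29f, 274fdb9, 3ed7481, 4447cc7, 52016b4, 54c3d0a, 64fec24, 7003a90, aea6fd9, dca4d31, feb459b}.
Reachable from aea6fd9: {aea6fd9}.
In 54c3d0a's history but not aea6fd9's: {03a04e9, 06059db, 128c29f, 274fdb9, 3ed7481, 4447cc7, 52016b4, 54c3d0a, 64fec24, 7003a90, dca4d31, feb459b} — 12 commits.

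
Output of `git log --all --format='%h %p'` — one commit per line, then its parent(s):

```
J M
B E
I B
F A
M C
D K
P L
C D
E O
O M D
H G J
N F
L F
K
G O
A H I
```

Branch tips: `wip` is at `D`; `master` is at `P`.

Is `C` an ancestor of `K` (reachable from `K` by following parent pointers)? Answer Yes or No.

No

Ancestors of K: {K}.
C is not in that set, so it is not an ancestor of K.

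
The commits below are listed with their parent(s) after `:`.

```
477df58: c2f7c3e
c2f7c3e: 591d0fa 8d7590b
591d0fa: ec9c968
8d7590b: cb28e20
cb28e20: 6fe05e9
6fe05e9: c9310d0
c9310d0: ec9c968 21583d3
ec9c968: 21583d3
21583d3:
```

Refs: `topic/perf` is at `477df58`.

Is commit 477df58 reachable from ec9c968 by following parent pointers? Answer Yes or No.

No

Ancestors of ec9c968: {21583d3, ec9c968}.
477df58 is not in that set, so it is not an ancestor of ec9c968.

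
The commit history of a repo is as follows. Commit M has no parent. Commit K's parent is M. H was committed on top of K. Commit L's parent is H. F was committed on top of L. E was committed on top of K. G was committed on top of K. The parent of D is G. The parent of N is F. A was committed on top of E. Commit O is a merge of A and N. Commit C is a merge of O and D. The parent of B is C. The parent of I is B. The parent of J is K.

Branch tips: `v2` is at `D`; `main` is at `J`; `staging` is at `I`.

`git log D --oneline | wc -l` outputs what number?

Walking parent pointers from D: reachable set = {D, G, K, M}.
That is 4 commits.

4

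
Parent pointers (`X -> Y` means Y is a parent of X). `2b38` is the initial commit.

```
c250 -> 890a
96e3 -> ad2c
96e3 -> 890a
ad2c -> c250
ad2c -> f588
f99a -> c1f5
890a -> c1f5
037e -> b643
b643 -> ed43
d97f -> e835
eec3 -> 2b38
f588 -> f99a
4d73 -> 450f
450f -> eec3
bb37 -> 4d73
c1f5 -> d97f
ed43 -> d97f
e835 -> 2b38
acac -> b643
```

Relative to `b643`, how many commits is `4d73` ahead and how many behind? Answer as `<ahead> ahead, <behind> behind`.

Reachable from 4d73: {2b38, 450f, 4d73, eec3}.
Reachable from b643: {2b38, b643, d97f, e835, ed43}.
Only in 4d73's history (ahead): {450f, 4d73, eec3} — 3.
Only in b643's history (behind): {b643, d97f, e835, ed43} — 4.

3 ahead, 4 behind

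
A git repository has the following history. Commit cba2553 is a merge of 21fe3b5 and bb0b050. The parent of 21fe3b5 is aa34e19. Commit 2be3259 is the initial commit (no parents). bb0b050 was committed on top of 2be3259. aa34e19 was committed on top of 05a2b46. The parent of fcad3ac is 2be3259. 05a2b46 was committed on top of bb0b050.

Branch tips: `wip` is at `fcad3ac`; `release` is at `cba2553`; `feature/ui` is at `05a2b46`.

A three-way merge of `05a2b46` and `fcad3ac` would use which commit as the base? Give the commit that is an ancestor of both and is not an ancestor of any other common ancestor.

Ancestors of 05a2b46: {05a2b46, 2be3259, bb0b050}.
Ancestors of fcad3ac: {2be3259, fcad3ac}.
Common ancestors: {2be3259}.
The only common ancestor is 2be3259, so it is the merge base.

2be3259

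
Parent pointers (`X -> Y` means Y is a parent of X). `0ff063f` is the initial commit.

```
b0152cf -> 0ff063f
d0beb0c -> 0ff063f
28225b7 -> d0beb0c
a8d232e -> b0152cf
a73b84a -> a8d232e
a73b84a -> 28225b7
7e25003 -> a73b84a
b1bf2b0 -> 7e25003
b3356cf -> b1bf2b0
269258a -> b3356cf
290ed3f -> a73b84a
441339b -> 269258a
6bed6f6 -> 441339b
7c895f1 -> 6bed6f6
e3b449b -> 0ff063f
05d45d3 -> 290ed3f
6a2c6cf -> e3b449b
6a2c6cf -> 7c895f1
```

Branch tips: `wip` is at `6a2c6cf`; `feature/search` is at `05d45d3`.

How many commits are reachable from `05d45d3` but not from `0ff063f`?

7

Reachable from 05d45d3: {05d45d3, 0ff063f, 28225b7, 290ed3f, a73b84a, a8d232e, b0152cf, d0beb0c}.
Reachable from 0ff063f: {0ff063f}.
In 05d45d3's history but not 0ff063f's: {05d45d3, 28225b7, 290ed3f, a73b84a, a8d232e, b0152cf, d0beb0c} — 7 commits.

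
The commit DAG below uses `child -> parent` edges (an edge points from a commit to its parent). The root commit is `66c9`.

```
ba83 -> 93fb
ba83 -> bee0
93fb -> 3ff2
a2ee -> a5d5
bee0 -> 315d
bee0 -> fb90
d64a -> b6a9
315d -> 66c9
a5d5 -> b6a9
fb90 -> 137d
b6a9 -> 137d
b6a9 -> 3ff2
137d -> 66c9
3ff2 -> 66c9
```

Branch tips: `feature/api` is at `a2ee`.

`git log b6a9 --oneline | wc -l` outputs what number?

4

Walking parent pointers from b6a9: reachable set = {137d, 3ff2, 66c9, b6a9}.
That is 4 commits.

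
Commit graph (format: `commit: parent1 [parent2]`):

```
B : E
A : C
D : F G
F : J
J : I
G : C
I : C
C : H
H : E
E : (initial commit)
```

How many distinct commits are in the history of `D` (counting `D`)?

Walking parent pointers from D: reachable set = {C, D, E, F, G, H, I, J}.
That is 8 commits.

8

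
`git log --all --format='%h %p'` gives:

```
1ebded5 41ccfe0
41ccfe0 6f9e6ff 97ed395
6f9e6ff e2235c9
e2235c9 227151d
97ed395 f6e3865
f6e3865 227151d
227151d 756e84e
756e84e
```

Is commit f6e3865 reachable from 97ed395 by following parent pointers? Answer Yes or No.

Ancestors of 97ed395 (commits reachable by following parents): {227151d, 756e84e, 97ed395, f6e3865}.
f6e3865 is in that set, so it is an ancestor of 97ed395.

Yes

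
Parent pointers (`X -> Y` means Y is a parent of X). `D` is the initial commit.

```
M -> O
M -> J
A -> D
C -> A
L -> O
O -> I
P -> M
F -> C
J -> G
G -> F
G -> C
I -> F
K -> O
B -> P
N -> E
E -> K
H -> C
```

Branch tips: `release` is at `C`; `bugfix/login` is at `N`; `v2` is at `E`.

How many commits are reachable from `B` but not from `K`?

Reachable from B: {A, B, C, D, F, G, I, J, M, O, P}.
Reachable from K: {A, C, D, F, I, K, O}.
In B's history but not K's: {B, G, J, M, P} — 5 commits.

5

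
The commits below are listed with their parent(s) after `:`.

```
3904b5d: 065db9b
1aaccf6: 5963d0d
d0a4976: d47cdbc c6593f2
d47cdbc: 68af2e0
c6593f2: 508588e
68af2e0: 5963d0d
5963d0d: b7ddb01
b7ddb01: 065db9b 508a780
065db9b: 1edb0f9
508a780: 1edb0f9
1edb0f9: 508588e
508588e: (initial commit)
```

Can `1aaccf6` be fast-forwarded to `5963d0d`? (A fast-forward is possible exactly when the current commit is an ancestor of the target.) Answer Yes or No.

A fast-forward from 1aaccf6 to 5963d0d is possible iff 1aaccf6 is an ancestor of 5963d0d.
Ancestors of 5963d0d: {065db9b, 1edb0f9, 508588e, 508a780, 5963d0d, b7ddb01}.
1aaccf6 is not among them, so fast-forward is not possible.

No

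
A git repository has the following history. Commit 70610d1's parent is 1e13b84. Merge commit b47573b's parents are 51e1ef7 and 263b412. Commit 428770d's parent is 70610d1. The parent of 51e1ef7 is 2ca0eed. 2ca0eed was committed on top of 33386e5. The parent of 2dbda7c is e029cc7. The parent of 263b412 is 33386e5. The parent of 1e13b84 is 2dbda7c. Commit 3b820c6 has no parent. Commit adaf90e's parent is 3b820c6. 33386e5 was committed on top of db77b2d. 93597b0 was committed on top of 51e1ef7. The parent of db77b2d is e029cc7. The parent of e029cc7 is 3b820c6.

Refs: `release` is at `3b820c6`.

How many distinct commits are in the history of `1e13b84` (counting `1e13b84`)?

Walking parent pointers from 1e13b84: reachable set = {1e13b84, 2dbda7c, 3b820c6, e029cc7}.
That is 4 commits.

4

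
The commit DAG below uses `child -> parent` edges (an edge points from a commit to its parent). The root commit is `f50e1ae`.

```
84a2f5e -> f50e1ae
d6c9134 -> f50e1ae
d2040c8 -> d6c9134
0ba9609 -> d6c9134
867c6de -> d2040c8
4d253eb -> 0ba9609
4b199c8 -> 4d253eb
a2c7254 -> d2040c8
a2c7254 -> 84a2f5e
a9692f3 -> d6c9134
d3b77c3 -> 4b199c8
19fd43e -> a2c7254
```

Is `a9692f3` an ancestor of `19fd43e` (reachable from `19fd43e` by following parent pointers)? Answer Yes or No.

Ancestors of 19fd43e: {19fd43e, 84a2f5e, a2c7254, d2040c8, d6c9134, f50e1ae}.
a9692f3 is not in that set, so it is not an ancestor of 19fd43e.

No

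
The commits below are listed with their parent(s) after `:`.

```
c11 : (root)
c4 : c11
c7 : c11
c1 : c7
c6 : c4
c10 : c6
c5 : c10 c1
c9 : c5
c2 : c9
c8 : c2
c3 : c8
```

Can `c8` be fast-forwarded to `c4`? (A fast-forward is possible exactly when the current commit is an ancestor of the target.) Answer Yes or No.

A fast-forward from c8 to c4 is possible iff c8 is an ancestor of c4.
Ancestors of c4: {c11, c4}.
c8 is not among them, so fast-forward is not possible.

No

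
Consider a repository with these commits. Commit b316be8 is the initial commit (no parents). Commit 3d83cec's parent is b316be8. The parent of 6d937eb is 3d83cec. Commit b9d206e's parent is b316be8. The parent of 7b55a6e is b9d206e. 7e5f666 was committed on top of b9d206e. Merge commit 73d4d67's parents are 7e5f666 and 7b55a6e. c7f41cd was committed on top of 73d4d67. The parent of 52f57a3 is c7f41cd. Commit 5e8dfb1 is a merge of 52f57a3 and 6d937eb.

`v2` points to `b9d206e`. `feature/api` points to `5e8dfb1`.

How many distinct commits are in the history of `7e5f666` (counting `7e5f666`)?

3

Walking parent pointers from 7e5f666: reachable set = {7e5f666, b316be8, b9d206e}.
That is 3 commits.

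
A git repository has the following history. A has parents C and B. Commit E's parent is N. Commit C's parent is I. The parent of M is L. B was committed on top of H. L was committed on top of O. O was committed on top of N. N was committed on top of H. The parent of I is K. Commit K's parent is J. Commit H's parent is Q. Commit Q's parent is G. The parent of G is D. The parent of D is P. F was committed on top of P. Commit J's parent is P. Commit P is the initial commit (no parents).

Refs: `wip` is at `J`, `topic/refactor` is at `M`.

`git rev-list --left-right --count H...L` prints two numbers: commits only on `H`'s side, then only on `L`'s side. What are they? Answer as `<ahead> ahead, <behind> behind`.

Reachable from H: {D, G, H, P, Q}.
Reachable from L: {D, G, H, L, N, O, P, Q}.
Only in H's history (ahead): {} — 0.
Only in L's history (behind): {L, N, O} — 3.

0 ahead, 3 behind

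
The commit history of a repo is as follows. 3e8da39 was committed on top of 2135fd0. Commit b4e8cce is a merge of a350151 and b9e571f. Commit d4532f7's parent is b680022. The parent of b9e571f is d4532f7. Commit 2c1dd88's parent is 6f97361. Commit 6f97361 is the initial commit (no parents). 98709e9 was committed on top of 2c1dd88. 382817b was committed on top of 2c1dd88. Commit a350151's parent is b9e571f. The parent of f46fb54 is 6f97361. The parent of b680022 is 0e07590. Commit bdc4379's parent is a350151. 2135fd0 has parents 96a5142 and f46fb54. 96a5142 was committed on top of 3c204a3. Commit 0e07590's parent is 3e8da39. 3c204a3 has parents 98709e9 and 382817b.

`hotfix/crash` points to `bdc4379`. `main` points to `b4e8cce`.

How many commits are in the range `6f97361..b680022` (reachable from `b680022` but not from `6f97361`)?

10

Reachable from b680022: {0e07590, 2135fd0, 2c1dd88, 382817b, 3c204a3, 3e8da39, 6f97361, 96a5142, 98709e9, b680022, f46fb54}.
Reachable from 6f97361: {6f97361}.
In b680022's history but not 6f97361's: {0e07590, 2135fd0, 2c1dd88, 382817b, 3c204a3, 3e8da39, 96a5142, 98709e9, b680022, f46fb54} — 10 commits.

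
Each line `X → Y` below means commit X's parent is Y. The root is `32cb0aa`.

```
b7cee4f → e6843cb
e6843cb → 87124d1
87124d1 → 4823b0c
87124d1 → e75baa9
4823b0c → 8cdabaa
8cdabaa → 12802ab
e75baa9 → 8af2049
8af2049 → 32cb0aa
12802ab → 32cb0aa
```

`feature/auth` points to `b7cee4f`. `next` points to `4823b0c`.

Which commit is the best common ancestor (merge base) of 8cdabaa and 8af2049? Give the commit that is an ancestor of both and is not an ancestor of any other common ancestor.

Ancestors of 8cdabaa: {12802ab, 32cb0aa, 8cdabaa}.
Ancestors of 8af2049: {32cb0aa, 8af2049}.
Common ancestors: {32cb0aa}.
The only common ancestor is 32cb0aa, so it is the merge base.

32cb0aa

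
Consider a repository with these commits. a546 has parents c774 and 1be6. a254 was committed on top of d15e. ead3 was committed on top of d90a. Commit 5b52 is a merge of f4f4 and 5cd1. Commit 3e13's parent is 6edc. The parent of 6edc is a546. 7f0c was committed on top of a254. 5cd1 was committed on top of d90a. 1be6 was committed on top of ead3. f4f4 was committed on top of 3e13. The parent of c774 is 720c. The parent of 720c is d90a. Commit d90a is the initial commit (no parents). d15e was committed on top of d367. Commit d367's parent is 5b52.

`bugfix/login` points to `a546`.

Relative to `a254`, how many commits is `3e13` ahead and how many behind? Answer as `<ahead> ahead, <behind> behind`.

0 ahead, 6 behind

Reachable from 3e13: {1be6, 3e13, 6edc, 720c, a546, c774, d90a, ead3}.
Reachable from a254: {1be6, 3e13, 5b52, 5cd1, 6edc, 720c, a254, a546, c774, d15e, d367, d90a, ead3, f4f4}.
Only in 3e13's history (ahead): {} — 0.
Only in a254's history (behind): {5b52, 5cd1, a254, d15e, d367, f4f4} — 6.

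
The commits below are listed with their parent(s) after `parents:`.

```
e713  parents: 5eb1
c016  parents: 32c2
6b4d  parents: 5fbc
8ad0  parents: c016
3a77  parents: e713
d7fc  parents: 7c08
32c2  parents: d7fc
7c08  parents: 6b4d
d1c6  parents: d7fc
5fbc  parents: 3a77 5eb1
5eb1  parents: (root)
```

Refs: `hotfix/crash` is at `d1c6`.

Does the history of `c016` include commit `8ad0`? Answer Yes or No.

Ancestors of c016: {32c2, 3a77, 5eb1, 5fbc, 6b4d, 7c08, c016, d7fc, e713}.
8ad0 is not in that set, so it is not an ancestor of c016.

No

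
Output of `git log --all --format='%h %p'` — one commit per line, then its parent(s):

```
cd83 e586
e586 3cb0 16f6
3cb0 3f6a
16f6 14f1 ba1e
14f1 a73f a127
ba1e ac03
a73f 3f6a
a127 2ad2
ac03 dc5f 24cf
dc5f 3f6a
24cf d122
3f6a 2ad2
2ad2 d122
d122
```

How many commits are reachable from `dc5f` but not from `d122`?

3

Reachable from dc5f: {2ad2, 3f6a, d122, dc5f}.
Reachable from d122: {d122}.
In dc5f's history but not d122's: {2ad2, 3f6a, dc5f} — 3 commits.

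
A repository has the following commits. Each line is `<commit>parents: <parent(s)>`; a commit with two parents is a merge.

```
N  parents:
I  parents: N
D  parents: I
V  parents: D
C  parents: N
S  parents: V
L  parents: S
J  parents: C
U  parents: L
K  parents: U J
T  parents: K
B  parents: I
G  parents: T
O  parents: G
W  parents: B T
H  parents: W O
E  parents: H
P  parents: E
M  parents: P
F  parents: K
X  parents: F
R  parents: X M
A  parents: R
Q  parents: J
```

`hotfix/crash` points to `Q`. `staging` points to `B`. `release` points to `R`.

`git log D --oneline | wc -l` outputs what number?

Walking parent pointers from D: reachable set = {D, I, N}.
That is 3 commits.

3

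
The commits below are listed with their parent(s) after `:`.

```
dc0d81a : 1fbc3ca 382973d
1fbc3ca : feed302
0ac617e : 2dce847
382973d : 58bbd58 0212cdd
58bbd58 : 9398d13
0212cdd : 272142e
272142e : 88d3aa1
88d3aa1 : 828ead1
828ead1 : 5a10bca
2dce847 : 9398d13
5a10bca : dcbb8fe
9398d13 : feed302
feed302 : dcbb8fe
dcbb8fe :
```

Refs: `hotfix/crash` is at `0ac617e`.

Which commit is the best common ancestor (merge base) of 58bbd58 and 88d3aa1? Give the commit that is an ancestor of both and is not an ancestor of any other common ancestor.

dcbb8fe

Ancestors of 58bbd58: {58bbd58, 9398d13, dcbb8fe, feed302}.
Ancestors of 88d3aa1: {5a10bca, 828ead1, 88d3aa1, dcbb8fe}.
Common ancestors: {dcbb8fe}.
The only common ancestor is dcbb8fe, so it is the merge base.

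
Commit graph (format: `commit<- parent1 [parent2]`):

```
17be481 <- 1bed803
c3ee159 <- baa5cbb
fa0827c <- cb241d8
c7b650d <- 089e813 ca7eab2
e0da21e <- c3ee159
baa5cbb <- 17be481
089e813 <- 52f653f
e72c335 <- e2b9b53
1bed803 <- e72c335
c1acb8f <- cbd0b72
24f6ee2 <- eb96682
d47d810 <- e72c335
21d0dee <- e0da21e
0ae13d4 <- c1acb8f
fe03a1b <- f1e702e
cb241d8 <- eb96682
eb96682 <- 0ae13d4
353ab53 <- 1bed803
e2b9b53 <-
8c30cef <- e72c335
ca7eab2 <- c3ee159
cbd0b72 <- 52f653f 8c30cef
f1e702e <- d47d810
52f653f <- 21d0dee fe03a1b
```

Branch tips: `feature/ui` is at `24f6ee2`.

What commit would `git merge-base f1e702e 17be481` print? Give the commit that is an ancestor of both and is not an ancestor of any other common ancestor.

e72c335

Ancestors of f1e702e: {d47d810, e2b9b53, e72c335, f1e702e}.
Ancestors of 17be481: {17be481, 1bed803, e2b9b53, e72c335}.
Common ancestors: {e2b9b53, e72c335}.
Among these, e72c335 is not an ancestor of any other common ancestor — it is the merge base.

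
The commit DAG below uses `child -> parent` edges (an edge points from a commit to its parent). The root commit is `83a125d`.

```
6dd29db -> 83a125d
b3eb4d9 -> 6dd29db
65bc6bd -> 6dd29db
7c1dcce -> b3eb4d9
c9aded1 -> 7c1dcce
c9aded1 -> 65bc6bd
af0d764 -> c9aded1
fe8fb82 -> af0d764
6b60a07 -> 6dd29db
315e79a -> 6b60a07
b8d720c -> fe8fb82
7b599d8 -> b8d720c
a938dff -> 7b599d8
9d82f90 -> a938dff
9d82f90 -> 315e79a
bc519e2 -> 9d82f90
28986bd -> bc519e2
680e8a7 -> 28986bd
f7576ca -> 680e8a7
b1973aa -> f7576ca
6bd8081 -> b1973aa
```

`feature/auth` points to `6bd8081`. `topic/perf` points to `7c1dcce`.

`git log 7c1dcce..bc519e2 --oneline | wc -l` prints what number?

11

Reachable from bc519e2: {315e79a, 65bc6bd, 6b60a07, 6dd29db, 7b599d8, 7c1dcce, 83a125d, 9d82f90, a938dff, af0d764, b3eb4d9, b8d720c, bc519e2, c9aded1, fe8fb82}.
Reachable from 7c1dcce: {6dd29db, 7c1dcce, 83a125d, b3eb4d9}.
In bc519e2's history but not 7c1dcce's: {315e79a, 65bc6bd, 6b60a07, 7b599d8, 9d82f90, a938dff, af0d764, b8d720c, bc519e2, c9aded1, fe8fb82} — 11 commits.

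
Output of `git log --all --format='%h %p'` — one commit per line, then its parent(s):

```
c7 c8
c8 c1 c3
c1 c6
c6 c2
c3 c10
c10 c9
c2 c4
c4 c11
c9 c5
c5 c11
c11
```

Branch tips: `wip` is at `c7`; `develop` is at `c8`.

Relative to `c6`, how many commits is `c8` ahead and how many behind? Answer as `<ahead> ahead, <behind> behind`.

6 ahead, 0 behind

Reachable from c8: {c1, c10, c11, c2, c3, c4, c5, c6, c8, c9}.
Reachable from c6: {c11, c2, c4, c6}.
Only in c8's history (ahead): {c1, c10, c3, c5, c8, c9} — 6.
Only in c6's history (behind): {} — 0.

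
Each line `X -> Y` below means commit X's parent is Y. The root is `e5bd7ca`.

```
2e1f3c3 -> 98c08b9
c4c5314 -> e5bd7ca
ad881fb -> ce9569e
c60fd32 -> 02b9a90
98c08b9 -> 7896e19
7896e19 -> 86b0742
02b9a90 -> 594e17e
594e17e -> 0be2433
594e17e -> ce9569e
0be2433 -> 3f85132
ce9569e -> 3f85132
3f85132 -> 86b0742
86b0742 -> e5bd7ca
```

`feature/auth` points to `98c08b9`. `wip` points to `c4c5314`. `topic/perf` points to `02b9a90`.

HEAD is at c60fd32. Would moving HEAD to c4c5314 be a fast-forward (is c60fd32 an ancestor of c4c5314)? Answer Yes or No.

No

A fast-forward from c60fd32 to c4c5314 is possible iff c60fd32 is an ancestor of c4c5314.
Ancestors of c4c5314: {c4c5314, e5bd7ca}.
c60fd32 is not among them, so fast-forward is not possible.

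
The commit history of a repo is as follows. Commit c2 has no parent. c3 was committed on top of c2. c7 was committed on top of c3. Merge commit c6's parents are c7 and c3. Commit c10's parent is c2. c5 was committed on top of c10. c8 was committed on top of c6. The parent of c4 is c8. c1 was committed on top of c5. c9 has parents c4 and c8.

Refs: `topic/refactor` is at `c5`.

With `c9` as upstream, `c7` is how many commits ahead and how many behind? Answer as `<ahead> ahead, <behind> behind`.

Reachable from c7: {c2, c3, c7}.
Reachable from c9: {c2, c3, c4, c6, c7, c8, c9}.
Only in c7's history (ahead): {} — 0.
Only in c9's history (behind): {c4, c6, c8, c9} — 4.

0 ahead, 4 behind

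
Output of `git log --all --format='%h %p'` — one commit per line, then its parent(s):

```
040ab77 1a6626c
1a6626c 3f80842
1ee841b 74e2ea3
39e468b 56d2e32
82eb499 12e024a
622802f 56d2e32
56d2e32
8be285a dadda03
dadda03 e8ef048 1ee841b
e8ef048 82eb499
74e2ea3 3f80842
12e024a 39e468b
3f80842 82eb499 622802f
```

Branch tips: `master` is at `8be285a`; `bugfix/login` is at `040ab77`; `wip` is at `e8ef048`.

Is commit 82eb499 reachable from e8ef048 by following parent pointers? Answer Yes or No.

Yes

Ancestors of e8ef048 (commits reachable by following parents): {12e024a, 39e468b, 56d2e32, 82eb499, e8ef048}.
82eb499 is in that set, so it is an ancestor of e8ef048.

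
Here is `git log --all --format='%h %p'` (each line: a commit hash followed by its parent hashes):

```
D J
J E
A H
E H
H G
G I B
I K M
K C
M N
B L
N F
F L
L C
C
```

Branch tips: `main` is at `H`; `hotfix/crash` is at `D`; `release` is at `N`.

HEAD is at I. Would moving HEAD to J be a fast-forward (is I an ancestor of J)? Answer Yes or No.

Yes

A fast-forward from I to J is possible iff I is an ancestor of J.
Ancestors of J: {B, C, E, F, G, H, I, J, K, L, M, N}.
I is among them, so fast-forward is possible.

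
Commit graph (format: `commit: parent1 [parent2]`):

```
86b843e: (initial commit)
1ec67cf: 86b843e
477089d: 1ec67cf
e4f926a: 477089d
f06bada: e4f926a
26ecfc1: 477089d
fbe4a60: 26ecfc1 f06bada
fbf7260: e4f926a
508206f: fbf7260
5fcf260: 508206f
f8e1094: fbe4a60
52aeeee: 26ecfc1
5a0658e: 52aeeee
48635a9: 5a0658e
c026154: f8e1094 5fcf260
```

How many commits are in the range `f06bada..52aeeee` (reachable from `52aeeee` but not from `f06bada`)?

2

Reachable from 52aeeee: {1ec67cf, 26ecfc1, 477089d, 52aeeee, 86b843e}.
Reachable from f06bada: {1ec67cf, 477089d, 86b843e, e4f926a, f06bada}.
In 52aeeee's history but not f06bada's: {26ecfc1, 52aeeee} — 2 commits.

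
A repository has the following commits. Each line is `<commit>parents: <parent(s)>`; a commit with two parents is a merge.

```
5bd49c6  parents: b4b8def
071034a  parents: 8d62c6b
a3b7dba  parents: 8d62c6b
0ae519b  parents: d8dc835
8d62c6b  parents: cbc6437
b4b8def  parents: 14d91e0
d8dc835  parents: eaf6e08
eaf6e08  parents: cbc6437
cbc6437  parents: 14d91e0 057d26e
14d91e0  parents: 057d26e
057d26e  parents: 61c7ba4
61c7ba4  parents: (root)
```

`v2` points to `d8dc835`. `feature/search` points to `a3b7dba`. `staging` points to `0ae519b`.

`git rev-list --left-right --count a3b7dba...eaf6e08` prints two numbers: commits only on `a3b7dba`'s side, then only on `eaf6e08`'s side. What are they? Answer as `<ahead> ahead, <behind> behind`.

2 ahead, 1 behind

Reachable from a3b7dba: {057d26e, 14d91e0, 61c7ba4, 8d62c6b, a3b7dba, cbc6437}.
Reachable from eaf6e08: {057d26e, 14d91e0, 61c7ba4, cbc6437, eaf6e08}.
Only in a3b7dba's history (ahead): {8d62c6b, a3b7dba} — 2.
Only in eaf6e08's history (behind): {eaf6e08} — 1.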